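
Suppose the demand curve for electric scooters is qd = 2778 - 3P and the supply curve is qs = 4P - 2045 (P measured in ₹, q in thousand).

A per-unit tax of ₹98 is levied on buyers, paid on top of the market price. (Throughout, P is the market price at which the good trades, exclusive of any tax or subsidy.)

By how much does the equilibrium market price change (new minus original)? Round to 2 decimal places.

Initially, 2778 - 3P = 4P - 2045, so 4823 = 7P and P = 689, q = 711.
Since buyers pay the price plus the tax, the effective demand curve becomes qd = 2484 - 3P.
Setting them equal: 2484 - 3P = 4P - 2045 → 4529 = 7P, so P = 647 and q = 543.
ΔP = 647 − 689 = -42.00.

-42.00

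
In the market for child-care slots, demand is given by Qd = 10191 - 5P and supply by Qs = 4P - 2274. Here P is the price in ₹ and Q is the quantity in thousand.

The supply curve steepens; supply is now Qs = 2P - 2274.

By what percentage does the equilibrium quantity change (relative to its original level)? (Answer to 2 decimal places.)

Before the shock: 10191 - 5P = 4P - 2274 ⇒ 12465 = 9P ⇒ P = 1385, Q = 3266.
After the shift, demand is Qd = 10191 - 5P and supply is Qs = 2P - 2274.
Setting them equal: 10191 - 5P = 2P - 2274 → 12465 = 7P, so P = 12465/7 ≈ 1780.7143 and Q = 9012/7 ≈ 1287.4286.
%ΔQ = (1287.4286 − 3266) / 3266 × 100 = -60.58%.

-60.58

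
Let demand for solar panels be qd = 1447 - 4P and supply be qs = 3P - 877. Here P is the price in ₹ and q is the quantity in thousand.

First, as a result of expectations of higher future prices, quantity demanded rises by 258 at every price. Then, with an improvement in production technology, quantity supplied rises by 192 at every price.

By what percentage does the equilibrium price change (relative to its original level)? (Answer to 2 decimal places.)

Solve the original market: 1447 - 4P = 3P - 877, hence P = 332 and q = 119.
With the change applied: demand qd = 1705 - 4P, supply qs = 3P - 685.
Setting them equal: 1705 - 4P = 3P - 685 → 2390 = 7P, so P = 2390/7 ≈ 341.4286 and q = 2375/7 ≈ 339.2857.
%ΔP = (341.4286 − 332) / 332 × 100 = +2.84%.

+2.84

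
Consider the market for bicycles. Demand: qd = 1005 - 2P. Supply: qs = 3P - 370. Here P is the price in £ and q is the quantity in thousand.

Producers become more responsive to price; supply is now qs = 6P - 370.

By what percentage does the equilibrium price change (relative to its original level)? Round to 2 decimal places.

-37.50

Solve the original market: 1005 - 2P = 3P - 370, hence P = 275 and q = 455.
The shock moves the curves to qd = 1005 - 2P and qs = 6P - 370.
Setting them equal: 1005 - 2P = 6P - 370 → 1375 = 8P, so P = 171.875 and q = 661.25.
%ΔP = (171.875 − 275) / 275 × 100 = -37.50%.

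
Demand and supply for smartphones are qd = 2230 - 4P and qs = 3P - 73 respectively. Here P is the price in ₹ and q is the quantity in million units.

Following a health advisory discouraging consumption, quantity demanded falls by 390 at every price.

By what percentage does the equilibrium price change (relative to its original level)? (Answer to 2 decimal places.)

Original equilibrium: 2230 - 4P = 3P - 73 gives 2303 = 7P, so P = 329 and q = 914.
The new curves are qd = 1840 - 4P (demand) and qs = 3P - 73 (supply).
Clearing the new market: 1840 - 4P = 3P - 73, so P = 1913/7 ≈ 273.2857 and q = 5228/7 ≈ 746.8571.
%ΔP = (273.2857 − 329) / 329 × 100 = -16.93%.

-16.93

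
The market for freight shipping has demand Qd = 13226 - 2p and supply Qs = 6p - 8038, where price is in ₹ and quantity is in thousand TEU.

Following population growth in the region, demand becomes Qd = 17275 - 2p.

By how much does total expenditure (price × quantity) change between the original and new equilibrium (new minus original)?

+13612105.34375

Original equilibrium: 13226 - 2p = 6p - 8038 gives 21264 = 8p, so p = 2658 and Q = 7910.
With the change applied: demand Qd = 17275 - 2p, supply Qs = 6p - 8038.
Setting them equal: 17275 - 2p = 6p - 8038 → 25313 = 8p, so p = 3164.125 and Q = 10946.75.
Expenditure moves from 2658×7910 = 21024780 to 3164.125×10946.75 = 34636885.34375; change = +13612105.34375.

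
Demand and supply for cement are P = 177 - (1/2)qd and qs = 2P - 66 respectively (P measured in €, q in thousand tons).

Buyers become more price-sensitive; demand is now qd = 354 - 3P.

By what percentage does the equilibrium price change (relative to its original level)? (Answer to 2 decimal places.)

Initially, 354 - 2P = 2P - 66, so 420 = 4P and P = 105, q = 144.
With the change applied: demand qd = 354 - 3P, supply qs = 2P - 66.
Clearing the new market: 354 - 3P = 2P - 66, so P = 84 and q = 102.
%ΔP = (84 − 105) / 105 × 100 = -20.00%.

-20.00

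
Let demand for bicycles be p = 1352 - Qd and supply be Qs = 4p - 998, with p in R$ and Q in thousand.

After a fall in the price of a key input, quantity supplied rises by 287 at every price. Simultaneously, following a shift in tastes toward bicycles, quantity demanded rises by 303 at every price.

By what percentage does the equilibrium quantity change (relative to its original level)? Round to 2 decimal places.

Initially, 1352 - p = 4p - 998, so 2350 = 5p and p = 470, Q = 882.
After the shift, demand is Qd = 1655 - p and supply is Qs = 4p - 711.
New equilibrium: 1655 - p = 4p - 711 ⇒ 2366 = 5p ⇒ p = 473.2, Q = 1181.8.
%ΔQ = (1181.8 − 882) / 882 × 100 = +33.99%.

+33.99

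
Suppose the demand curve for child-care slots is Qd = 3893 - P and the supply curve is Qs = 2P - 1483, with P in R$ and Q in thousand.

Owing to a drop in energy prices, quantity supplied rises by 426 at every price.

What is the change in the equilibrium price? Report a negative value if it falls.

Original equilibrium: 3893 - P = 2P - 1483 gives 5376 = 3P, so P = 1792 and Q = 2101.
After the shift, demand is Qd = 3893 - P and supply is Qs = 2P - 1057.
New equilibrium: 3893 - P = 2P - 1057 ⇒ 4950 = 3P ⇒ P = 1650, Q = 2243.
ΔP = 1650 − 1792 = -142.

-142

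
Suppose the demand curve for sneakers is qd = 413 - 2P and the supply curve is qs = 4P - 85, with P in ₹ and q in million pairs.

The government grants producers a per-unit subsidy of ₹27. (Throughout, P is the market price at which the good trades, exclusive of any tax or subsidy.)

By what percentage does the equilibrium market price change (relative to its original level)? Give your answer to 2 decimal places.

Initially, 413 - 2P = 4P - 85, so 498 = 6P and P = 83, q = 247.
Since sellers receive the price plus the subsidy, the effective supply curve becomes qs = 4P + 23.
Equate the new curves: 413 - 2P = 4P + 23, giving 390 = 6P, P = 65, q = 283.
%ΔP = (65 − 83) / 83 × 100 = -21.69%.

-21.69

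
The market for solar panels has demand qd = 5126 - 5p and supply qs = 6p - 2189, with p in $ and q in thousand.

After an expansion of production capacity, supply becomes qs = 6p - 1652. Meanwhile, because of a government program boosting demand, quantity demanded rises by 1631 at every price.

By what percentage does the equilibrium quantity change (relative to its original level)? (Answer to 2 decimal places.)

+62.95

Before the shock: 5126 - 5p = 6p - 2189 ⇒ 7315 = 11p ⇒ p = 665, q = 1801.
After the shift, demand is qd = 6757 - 5p and supply is qs = 6p - 1652.
Setting them equal: 6757 - 5p = 6p - 1652 → 8409 = 11p, so p = 8409/11 ≈ 764.4545 and q = 32282/11 ≈ 2934.7273.
%Δq = (2934.7273 − 1801) / 1801 × 100 = +62.95%.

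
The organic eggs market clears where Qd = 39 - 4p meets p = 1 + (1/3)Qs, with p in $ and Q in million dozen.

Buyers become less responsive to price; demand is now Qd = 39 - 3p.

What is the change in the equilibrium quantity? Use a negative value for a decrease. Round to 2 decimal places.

+3.00

Solve the original market: 39 - 4p = 3p - 3, hence p = 6 and Q = 15.
The shock moves the curves to Qd = 39 - 3p and Qs = 3p - 3.
Setting them equal: 39 - 3p = 3p - 3 → 42 = 6p, so p = 7 and Q = 18.
ΔQ = 18 − 15 = +3.00.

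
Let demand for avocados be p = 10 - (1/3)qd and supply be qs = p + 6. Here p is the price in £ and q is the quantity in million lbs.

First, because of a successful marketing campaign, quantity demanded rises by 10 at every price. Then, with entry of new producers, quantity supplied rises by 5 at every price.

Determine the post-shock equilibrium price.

Before the shock: 30 - 3p = p + 6 ⇒ 24 = 4p ⇒ p = 6, q = 12.
With the change applied: demand qd = 40 - 3p, supply qs = p + 11.
Equate the new curves: 40 - 3p = p + 11, giving 29 = 4p, p = 7.25, q = 18.25.

7.25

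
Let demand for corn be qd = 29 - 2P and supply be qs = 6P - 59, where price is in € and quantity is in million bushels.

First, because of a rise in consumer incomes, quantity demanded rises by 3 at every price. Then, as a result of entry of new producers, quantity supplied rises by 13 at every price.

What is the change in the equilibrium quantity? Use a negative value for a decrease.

Solve the original market: 29 - 2P = 6P - 59, hence P = 11 and q = 7.
The shock moves the curves to qd = 32 - 2P and qs = 6P - 46.
Equate the new curves: 32 - 2P = 6P - 46, giving 78 = 8P, P = 9.75, q = 12.5.
Δq = 12.5 − 7 = +5.5.

+5.5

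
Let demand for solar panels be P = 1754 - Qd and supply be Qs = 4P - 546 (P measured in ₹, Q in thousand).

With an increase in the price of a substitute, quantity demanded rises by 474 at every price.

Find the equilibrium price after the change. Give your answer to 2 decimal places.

Original equilibrium: 1754 - P = 4P - 546 gives 2300 = 5P, so P = 460 and Q = 1294.
After the shift, demand is Qd = 2228 - P and supply is Qs = 4P - 546.
Equate the new curves: 2228 - P = 4P - 546, giving 2774 = 5P, P = 554.8, Q = 1673.2.

554.80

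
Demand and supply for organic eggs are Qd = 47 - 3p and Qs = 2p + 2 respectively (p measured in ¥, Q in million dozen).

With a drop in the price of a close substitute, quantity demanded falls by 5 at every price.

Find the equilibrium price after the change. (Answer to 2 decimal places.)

Solve the original market: 47 - 3p = 2p + 2, hence p = 9 and Q = 20.
The shock moves the curves to Qd = 42 - 3p and Qs = 2p + 2.
Setting them equal: 42 - 3p = 2p + 2 → 40 = 5p, so p = 8 and Q = 18.

8.00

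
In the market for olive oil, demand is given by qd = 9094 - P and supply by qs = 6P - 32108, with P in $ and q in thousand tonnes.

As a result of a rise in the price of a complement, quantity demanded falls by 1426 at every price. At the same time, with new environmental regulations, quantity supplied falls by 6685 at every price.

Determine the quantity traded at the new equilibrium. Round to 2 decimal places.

1030.71

Original equilibrium: 9094 - P = 6P - 32108 gives 41202 = 7P, so P = 5886 and q = 3208.
The shock moves the curves to qd = 7668 - P and qs = 6P - 38793.
Clearing the new market: 7668 - P = 6P - 38793, so P = 46461/7 ≈ 6637.2857 and q = 7215/7 ≈ 1030.7143.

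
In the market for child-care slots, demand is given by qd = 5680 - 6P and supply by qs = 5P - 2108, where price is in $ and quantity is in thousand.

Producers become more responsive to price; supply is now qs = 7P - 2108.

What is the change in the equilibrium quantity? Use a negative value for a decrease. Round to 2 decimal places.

+653.54

Before the shock: 5680 - 6P = 5P - 2108 ⇒ 7788 = 11P ⇒ P = 708, q = 1432.
With the change applied: demand qd = 5680 - 6P, supply qs = 7P - 2108.
New equilibrium: 5680 - 6P = 7P - 2108 ⇒ 7788 = 13P ⇒ P = 7788/13 ≈ 599.0769, q = 27112/13 ≈ 2085.5385.
Δq = 2085.5385 − 1432 = +653.54.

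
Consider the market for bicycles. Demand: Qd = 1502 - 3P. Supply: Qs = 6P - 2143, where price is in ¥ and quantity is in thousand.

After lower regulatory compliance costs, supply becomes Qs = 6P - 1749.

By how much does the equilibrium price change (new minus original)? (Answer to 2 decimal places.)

-43.78

Original equilibrium: 1502 - 3P = 6P - 2143 gives 3645 = 9P, so P = 405 and Q = 287.
With the change applied: demand Qd = 1502 - 3P, supply Qs = 6P - 1749.
Equate the new curves: 1502 - 3P = 6P - 1749, giving 3251 = 9P, P = 3251/9 ≈ 361.2222, Q = 1255/3 ≈ 418.3333.
ΔP = 361.2222 − 405 = -43.78.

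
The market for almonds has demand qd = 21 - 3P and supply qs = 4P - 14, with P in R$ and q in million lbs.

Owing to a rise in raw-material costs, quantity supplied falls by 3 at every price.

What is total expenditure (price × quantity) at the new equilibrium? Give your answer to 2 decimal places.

Initially, 21 - 3P = 4P - 14, so 35 = 7P and P = 5, q = 6.
The new curves are qd = 21 - 3P (demand) and qs = 4P - 17 (supply).
Setting them equal: 21 - 3P = 4P - 17 → 38 = 7P, so P = 38/7 ≈ 5.4286 and q = 33/7 ≈ 4.7143.
New expenditure = 5.4286 × 4.7143 = 25.59.

25.59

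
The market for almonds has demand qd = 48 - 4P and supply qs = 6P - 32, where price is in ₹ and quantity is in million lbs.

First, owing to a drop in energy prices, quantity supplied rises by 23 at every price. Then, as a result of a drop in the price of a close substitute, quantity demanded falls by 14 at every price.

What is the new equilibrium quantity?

Solve the original market: 48 - 4P = 6P - 32, hence P = 8 and q = 16.
The shock moves the curves to qd = 34 - 4P and qs = 6P - 9.
Clearing the new market: 34 - 4P = 6P - 9, so P = 4.3 and q = 16.8.

16.8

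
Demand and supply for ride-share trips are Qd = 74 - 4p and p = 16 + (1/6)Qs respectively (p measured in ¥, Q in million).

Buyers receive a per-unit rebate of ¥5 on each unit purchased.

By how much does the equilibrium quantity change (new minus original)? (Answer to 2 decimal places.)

+12.00

Initially, 74 - 4p = 6p - 96, so 170 = 10p and p = 17, Q = 6.
Since buyers' out-of-pocket price is the market price minus the rebate, the effective demand curve becomes Qd = 94 - 4p.
Equate the new curves: 94 - 4p = 6p - 96, giving 190 = 10p, p = 19, Q = 18.
ΔQ = 18 − 6 = +12.00.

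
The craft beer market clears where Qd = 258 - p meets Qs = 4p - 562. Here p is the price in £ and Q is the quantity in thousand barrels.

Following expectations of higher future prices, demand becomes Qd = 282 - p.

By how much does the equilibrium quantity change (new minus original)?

Solve the original market: 258 - p = 4p - 562, hence p = 164 and Q = 94.
The shock moves the curves to Qd = 282 - p and Qs = 4p - 562.
Equate the new curves: 282 - p = 4p - 562, giving 844 = 5p, p = 168.8, Q = 113.2.
ΔQ = 113.2 − 94 = +19.2.

+19.2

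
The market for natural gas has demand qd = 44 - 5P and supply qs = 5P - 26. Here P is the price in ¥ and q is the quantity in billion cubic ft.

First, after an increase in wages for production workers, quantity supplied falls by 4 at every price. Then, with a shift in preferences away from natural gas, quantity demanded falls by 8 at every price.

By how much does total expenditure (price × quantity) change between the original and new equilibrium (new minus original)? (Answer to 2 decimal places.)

Initially, 44 - 5P = 5P - 26, so 70 = 10P and P = 7, q = 9.
The shock moves the curves to qd = 36 - 5P and qs = 5P - 30.
New equilibrium: 36 - 5P = 5P - 30 ⇒ 66 = 10P ⇒ P = 6.6, q = 3.
Expenditure moves from 7×9 = 63 to 6.6×3 = 19.8; change = -43.20.

-43.20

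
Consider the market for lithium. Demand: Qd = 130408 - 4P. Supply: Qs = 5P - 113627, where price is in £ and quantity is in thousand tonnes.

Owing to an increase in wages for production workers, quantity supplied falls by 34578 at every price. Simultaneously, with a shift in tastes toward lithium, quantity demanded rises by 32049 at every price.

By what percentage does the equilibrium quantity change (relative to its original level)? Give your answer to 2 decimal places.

+11.10

Solve the original market: 130408 - 4P = 5P - 113627, hence P = 27115 and Q = 21948.
The new curves are Qd = 162457 - 4P (demand) and Qs = 5P - 148205 (supply).
Equate the new curves: 162457 - 4P = 5P - 148205, giving 310662 = 9P, P = 34518, Q = 24385.
%ΔQ = (24385 − 21948) / 21948 × 100 = +11.10%.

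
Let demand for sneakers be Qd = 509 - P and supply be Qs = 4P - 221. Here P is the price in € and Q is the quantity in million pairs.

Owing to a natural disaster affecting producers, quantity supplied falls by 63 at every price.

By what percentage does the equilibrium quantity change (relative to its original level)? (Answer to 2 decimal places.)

-3.47

Before the shock: 509 - P = 4P - 221 ⇒ 730 = 5P ⇒ P = 146, Q = 363.
The new curves are Qd = 509 - P (demand) and Qs = 4P - 284 (supply).
Equate the new curves: 509 - P = 4P - 284, giving 793 = 5P, P = 158.6, Q = 350.4.
%ΔQ = (350.4 − 363) / 363 × 100 = -3.47%.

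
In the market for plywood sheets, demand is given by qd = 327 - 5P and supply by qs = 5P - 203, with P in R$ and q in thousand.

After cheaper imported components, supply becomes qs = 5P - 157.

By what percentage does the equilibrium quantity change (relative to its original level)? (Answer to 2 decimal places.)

+37.10

Initially, 327 - 5P = 5P - 203, so 530 = 10P and P = 53, q = 62.
The new curves are qd = 327 - 5P (demand) and qs = 5P - 157 (supply).
Setting them equal: 327 - 5P = 5P - 157 → 484 = 10P, so P = 48.4 and q = 85.
%Δq = (85 − 62) / 62 × 100 = +37.10%.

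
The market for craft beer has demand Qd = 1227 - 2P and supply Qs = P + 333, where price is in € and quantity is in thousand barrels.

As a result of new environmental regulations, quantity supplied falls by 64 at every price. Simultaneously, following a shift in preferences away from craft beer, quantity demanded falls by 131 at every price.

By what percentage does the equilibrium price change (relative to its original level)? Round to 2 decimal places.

Before the shock: 1227 - 2P = P + 333 ⇒ 894 = 3P ⇒ P = 298, Q = 631.
The new curves are Qd = 1096 - 2P (demand) and Qs = P + 269 (supply).
Clearing the new market: 1096 - 2P = P + 269, so P = 827/3 ≈ 275.6667 and Q = 1634/3 ≈ 544.6667.
%ΔP = (275.6667 − 298) / 298 × 100 = -7.49%.

-7.49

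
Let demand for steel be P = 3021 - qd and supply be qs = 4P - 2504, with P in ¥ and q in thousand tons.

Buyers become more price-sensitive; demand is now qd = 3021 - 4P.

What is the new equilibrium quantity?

258.5

Before the shock: 3021 - P = 4P - 2504 ⇒ 5525 = 5P ⇒ P = 1105, q = 1916.
After the shift, demand is qd = 3021 - 4P and supply is qs = 4P - 2504.
Setting them equal: 3021 - 4P = 4P - 2504 → 5525 = 8P, so P = 690.625 and q = 258.5.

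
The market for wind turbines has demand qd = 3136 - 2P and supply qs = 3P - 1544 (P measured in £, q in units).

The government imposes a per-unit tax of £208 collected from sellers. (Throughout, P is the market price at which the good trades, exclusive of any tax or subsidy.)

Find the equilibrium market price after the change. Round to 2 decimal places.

Original equilibrium: 3136 - 2P = 3P - 1544 gives 4680 = 5P, so P = 936 and q = 1264.
Since sellers keep the price net of the tax, the effective supply curve becomes qs = 3P - 2168.
Setting them equal: 3136 - 2P = 3P - 2168 → 5304 = 5P, so P = 1060.8 and q = 1014.4.

1060.80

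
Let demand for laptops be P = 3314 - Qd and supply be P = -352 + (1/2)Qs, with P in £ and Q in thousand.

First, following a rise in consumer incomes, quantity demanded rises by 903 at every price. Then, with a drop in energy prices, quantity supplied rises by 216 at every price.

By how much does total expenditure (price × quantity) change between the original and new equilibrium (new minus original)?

+1300402

Original equilibrium: 3314 - P = 2P + 704 gives 2610 = 3P, so P = 870 and Q = 2444.
The new curves are Qd = 4217 - P (demand) and Qs = 2P + 920 (supply).
New equilibrium: 4217 - P = 2P + 920 ⇒ 3297 = 3P ⇒ P = 1099, Q = 3118.
Expenditure moves from 870×2444 = 2126280 to 1099×3118 = 3426682; change = +1300402.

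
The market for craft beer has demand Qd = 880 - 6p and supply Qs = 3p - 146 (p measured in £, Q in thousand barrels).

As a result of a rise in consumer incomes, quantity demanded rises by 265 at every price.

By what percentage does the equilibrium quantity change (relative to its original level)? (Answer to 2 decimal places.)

Solve the original market: 880 - 6p = 3p - 146, hence p = 114 and Q = 196.
The shock moves the curves to Qd = 1145 - 6p and Qs = 3p - 146.
Equate the new curves: 1145 - 6p = 3p - 146, giving 1291 = 9p, p = 1291/9 ≈ 143.4444, Q = 853/3 ≈ 284.3333.
%ΔQ = (284.3333 − 196) / 196 × 100 = +45.07%.

+45.07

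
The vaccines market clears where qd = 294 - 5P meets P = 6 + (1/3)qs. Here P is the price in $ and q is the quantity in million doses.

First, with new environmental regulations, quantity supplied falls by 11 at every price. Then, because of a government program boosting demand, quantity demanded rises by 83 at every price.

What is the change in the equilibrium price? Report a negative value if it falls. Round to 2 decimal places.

Before the shock: 294 - 5P = 3P - 18 ⇒ 312 = 8P ⇒ P = 39, q = 99.
The shock moves the curves to qd = 377 - 5P and qs = 3P - 29.
Setting them equal: 377 - 5P = 3P - 29 → 406 = 8P, so P = 50.75 and q = 123.25.
ΔP = 50.75 − 39 = +11.75.

+11.75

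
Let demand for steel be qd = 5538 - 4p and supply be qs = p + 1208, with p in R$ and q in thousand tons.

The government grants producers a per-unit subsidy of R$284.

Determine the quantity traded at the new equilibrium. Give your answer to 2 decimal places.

Original equilibrium: 5538 - 4p = p + 1208 gives 4330 = 5p, so p = 866 and q = 2074.
Since sellers receive the price plus the subsidy, the effective supply curve becomes qs = p + 1492.
Clearing the new market: 5538 - 4p = p + 1492, so p = 809.2 and q = 2301.2.

2301.20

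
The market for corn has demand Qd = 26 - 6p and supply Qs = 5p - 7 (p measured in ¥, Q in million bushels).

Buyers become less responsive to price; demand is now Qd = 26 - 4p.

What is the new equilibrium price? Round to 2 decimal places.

Original equilibrium: 26 - 6p = 5p - 7 gives 33 = 11p, so p = 3 and Q = 8.
The shock moves the curves to Qd = 26 - 4p and Qs = 5p - 7.
Clearing the new market: 26 - 4p = 5p - 7, so p = 11/3 ≈ 3.6667 and Q = 34/3 ≈ 11.3333.

3.67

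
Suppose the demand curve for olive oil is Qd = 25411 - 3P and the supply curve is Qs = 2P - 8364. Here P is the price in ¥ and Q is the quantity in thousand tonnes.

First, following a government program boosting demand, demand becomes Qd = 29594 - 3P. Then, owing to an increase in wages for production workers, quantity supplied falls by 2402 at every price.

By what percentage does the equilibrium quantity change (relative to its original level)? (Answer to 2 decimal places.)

+4.51

Before the shock: 25411 - 3P = 2P - 8364 ⇒ 33775 = 5P ⇒ P = 6755, Q = 5146.
After the shift, demand is Qd = 29594 - 3P and supply is Qs = 2P - 10766.
Clearing the new market: 29594 - 3P = 2P - 10766, so P = 8072 and Q = 5378.
%ΔQ = (5378 − 5146) / 5146 × 100 = +4.51%.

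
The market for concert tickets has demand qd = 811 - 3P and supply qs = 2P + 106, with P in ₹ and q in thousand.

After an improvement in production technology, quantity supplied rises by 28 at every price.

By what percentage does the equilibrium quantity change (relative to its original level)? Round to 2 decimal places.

Original equilibrium: 811 - 3P = 2P + 106 gives 705 = 5P, so P = 141 and q = 388.
The new curves are qd = 811 - 3P (demand) and qs = 2P + 134 (supply).
New equilibrium: 811 - 3P = 2P + 134 ⇒ 677 = 5P ⇒ P = 135.4, q = 404.8.
%Δq = (404.8 − 388) / 388 × 100 = +4.33%.

+4.33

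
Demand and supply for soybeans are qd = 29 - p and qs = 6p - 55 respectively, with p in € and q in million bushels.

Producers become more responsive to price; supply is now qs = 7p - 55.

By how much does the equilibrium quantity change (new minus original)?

+1.5

Initially, 29 - p = 6p - 55, so 84 = 7p and p = 12, q = 17.
With the change applied: demand qd = 29 - p, supply qs = 7p - 55.
New equilibrium: 29 - p = 7p - 55 ⇒ 84 = 8p ⇒ p = 10.5, q = 18.5.
Δq = 18.5 − 17 = +1.5.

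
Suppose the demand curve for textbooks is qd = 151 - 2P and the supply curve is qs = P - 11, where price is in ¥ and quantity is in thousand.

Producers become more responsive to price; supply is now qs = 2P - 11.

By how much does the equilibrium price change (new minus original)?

-13.5

Before the shock: 151 - 2P = P - 11 ⇒ 162 = 3P ⇒ P = 54, q = 43.
The new curves are qd = 151 - 2P (demand) and qs = 2P - 11 (supply).
Equate the new curves: 151 - 2P = 2P - 11, giving 162 = 4P, P = 40.5, q = 70.
ΔP = 40.5 − 54 = -13.5.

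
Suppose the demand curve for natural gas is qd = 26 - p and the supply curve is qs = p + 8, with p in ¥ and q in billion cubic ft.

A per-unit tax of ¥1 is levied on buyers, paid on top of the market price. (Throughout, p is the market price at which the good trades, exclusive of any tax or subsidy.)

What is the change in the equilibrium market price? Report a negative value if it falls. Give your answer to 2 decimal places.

-0.50

Solve the original market: 26 - p = p + 8, hence p = 9 and q = 17.
Since buyers pay the price plus the tax, the effective demand curve becomes qd = 25 - p.
Setting them equal: 25 - p = p + 8 → 17 = 2p, so p = 8.5 and q = 16.5.
Δp = 8.5 − 9 = -0.50.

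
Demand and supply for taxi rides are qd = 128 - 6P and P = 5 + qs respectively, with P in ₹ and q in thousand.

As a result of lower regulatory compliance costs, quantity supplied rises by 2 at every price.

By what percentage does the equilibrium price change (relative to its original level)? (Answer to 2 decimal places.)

Solve the original market: 128 - 6P = P - 5, hence P = 19 and q = 14.
The new curves are qd = 128 - 6P (demand) and qs = P - 3 (supply).
Equate the new curves: 128 - 6P = P - 3, giving 131 = 7P, P = 131/7 ≈ 18.7143, q = 110/7 ≈ 15.7143.
%ΔP = (18.7143 − 19) / 19 × 100 = -1.50%.

-1.50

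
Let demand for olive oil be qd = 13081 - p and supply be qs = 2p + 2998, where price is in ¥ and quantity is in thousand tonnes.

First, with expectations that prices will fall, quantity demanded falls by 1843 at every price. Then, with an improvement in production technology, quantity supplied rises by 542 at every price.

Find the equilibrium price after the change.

2566

Original equilibrium: 13081 - p = 2p + 2998 gives 10083 = 3p, so p = 3361 and q = 9720.
The shock moves the curves to qd = 11238 - p and qs = 2p + 3540.
New equilibrium: 11238 - p = 2p + 3540 ⇒ 7698 = 3p ⇒ p = 2566, q = 8672.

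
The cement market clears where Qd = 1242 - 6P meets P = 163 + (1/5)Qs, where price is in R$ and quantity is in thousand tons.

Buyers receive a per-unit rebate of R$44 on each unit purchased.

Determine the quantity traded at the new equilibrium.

Solve the original market: 1242 - 6P = 5P - 815, hence P = 187 and Q = 120.
Since buyers' out-of-pocket price is the market price minus the rebate, the effective demand curve becomes Qd = 1506 - 6P.
New equilibrium: 1506 - 6P = 5P - 815 ⇒ 2321 = 11P ⇒ P = 211, Q = 240.

240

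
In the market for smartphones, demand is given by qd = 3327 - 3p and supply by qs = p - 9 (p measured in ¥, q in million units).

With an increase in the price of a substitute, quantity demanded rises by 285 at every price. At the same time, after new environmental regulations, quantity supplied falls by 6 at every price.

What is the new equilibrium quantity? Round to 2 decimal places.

Solve the original market: 3327 - 3p = p - 9, hence p = 834 and q = 825.
The shock moves the curves to qd = 3612 - 3p and qs = p - 15.
Clearing the new market: 3612 - 3p = p - 15, so p = 906.75 and q = 891.75.

891.75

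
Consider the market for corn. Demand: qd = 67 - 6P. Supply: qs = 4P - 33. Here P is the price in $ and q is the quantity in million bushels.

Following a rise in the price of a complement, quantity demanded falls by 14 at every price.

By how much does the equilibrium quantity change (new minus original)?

-5.6

Original equilibrium: 67 - 6P = 4P - 33 gives 100 = 10P, so P = 10 and q = 7.
With the change applied: demand qd = 53 - 6P, supply qs = 4P - 33.
New equilibrium: 53 - 6P = 4P - 33 ⇒ 86 = 10P ⇒ P = 8.6, q = 1.4.
Δq = 1.4 − 7 = -5.6.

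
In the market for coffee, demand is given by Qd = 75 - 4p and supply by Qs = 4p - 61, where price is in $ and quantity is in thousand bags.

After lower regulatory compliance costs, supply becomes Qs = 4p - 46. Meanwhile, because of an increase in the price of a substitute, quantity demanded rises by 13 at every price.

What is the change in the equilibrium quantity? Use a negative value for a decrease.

+14

Initially, 75 - 4p = 4p - 61, so 136 = 8p and p = 17, Q = 7.
The shock moves the curves to Qd = 88 - 4p and Qs = 4p - 46.
Clearing the new market: 88 - 4p = 4p - 46, so p = 16.75 and Q = 21.
ΔQ = 21 − 7 = +14.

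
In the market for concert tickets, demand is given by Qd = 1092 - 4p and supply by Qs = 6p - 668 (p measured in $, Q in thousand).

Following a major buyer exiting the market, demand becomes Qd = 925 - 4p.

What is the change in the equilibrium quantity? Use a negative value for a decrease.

Solve the original market: 1092 - 4p = 6p - 668, hence p = 176 and Q = 388.
The shock moves the curves to Qd = 925 - 4p and Qs = 6p - 668.
New equilibrium: 925 - 4p = 6p - 668 ⇒ 1593 = 10p ⇒ p = 159.3, Q = 287.8.
ΔQ = 287.8 − 388 = -100.2.

-100.2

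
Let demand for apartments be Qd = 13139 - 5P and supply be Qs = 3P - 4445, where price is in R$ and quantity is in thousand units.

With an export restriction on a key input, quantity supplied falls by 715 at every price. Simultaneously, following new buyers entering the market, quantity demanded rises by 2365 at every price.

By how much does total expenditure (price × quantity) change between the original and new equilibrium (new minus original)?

+1963885

Initially, 13139 - 5P = 3P - 4445, so 17584 = 8P and P = 2198, Q = 2149.
The new curves are Qd = 15504 - 5P (demand) and Qs = 3P - 5160 (supply).
Setting them equal: 15504 - 5P = 3P - 5160 → 20664 = 8P, so P = 2583 and Q = 2589.
Expenditure moves from 2198×2149 = 4723502 to 2583×2589 = 6687387; change = +1963885.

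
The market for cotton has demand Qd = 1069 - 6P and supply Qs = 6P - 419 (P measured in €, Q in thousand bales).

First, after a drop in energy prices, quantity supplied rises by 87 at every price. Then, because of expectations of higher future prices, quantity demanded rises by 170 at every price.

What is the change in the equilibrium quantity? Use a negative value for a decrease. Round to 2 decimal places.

+128.50

Before the shock: 1069 - 6P = 6P - 419 ⇒ 1488 = 12P ⇒ P = 124, Q = 325.
The new curves are Qd = 1239 - 6P (demand) and Qs = 6P - 332 (supply).
New equilibrium: 1239 - 6P = 6P - 332 ⇒ 1571 = 12P ⇒ P = 1571/12 ≈ 130.9167, Q = 453.5.
ΔQ = 453.5 − 325 = +128.50.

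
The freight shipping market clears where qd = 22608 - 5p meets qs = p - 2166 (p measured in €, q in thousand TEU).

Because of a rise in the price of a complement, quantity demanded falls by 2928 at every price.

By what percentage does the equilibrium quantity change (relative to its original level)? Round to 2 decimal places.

-24.86

Initially, 22608 - 5p = p - 2166, so 24774 = 6p and p = 4129, q = 1963.
The shock moves the curves to qd = 19680 - 5p and qs = p - 2166.
Clearing the new market: 19680 - 5p = p - 2166, so p = 3641 and q = 1475.
%Δq = (1475 − 1963) / 1963 × 100 = -24.86%.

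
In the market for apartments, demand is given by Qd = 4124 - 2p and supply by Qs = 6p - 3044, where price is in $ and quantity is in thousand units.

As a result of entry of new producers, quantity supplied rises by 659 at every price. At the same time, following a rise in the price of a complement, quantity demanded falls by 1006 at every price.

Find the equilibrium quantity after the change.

Before the shock: 4124 - 2p = 6p - 3044 ⇒ 7168 = 8p ⇒ p = 896, Q = 2332.
The shock moves the curves to Qd = 3118 - 2p and Qs = 6p - 2385.
Clearing the new market: 3118 - 2p = 6p - 2385, so p = 687.875 and Q = 1742.25.

1742.25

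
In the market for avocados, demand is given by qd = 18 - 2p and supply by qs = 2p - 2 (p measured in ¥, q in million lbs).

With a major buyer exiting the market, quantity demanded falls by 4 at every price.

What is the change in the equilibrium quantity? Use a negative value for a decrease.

-2

Initially, 18 - 2p = 2p - 2, so 20 = 4p and p = 5, q = 8.
After the shift, demand is qd = 14 - 2p and supply is qs = 2p - 2.
Setting them equal: 14 - 2p = 2p - 2 → 16 = 4p, so p = 4 and q = 6.
Δq = 6 − 8 = -2.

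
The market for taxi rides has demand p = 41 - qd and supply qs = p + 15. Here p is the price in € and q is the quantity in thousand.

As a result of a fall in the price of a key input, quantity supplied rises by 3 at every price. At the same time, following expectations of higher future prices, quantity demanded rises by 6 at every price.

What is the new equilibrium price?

Before the shock: 41 - p = p + 15 ⇒ 26 = 2p ⇒ p = 13, q = 28.
With the change applied: demand qd = 47 - p, supply qs = p + 18.
Setting them equal: 47 - p = p + 18 → 29 = 2p, so p = 14.5 and q = 32.5.

14.5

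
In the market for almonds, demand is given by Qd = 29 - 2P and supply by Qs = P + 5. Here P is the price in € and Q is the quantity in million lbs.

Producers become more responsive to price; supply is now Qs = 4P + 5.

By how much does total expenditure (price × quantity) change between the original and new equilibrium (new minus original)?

Initially, 29 - 2P = P + 5, so 24 = 3P and P = 8, Q = 13.
The new curves are Qd = 29 - 2P (demand) and Qs = 4P + 5 (supply).
Setting them equal: 29 - 2P = 4P + 5 → 24 = 6P, so P = 4 and Q = 21.
Expenditure moves from 8×13 = 104 to 4×21 = 84; change = -20.

-20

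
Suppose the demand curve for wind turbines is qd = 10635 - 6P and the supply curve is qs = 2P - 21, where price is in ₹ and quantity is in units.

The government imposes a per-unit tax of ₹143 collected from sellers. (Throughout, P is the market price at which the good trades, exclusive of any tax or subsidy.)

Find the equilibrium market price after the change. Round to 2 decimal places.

1367.75

Initially, 10635 - 6P = 2P - 21, so 10656 = 8P and P = 1332, q = 2643.
Since sellers keep the price net of the tax, the effective supply curve becomes qs = 2P - 307.
New equilibrium: 10635 - 6P = 2P - 307 ⇒ 10942 = 8P ⇒ P = 1367.75, q = 2428.5.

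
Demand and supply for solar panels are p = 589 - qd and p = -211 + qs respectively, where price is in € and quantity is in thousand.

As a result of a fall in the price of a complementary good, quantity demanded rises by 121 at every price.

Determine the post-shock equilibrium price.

249.5

Initially, 589 - p = p + 211, so 378 = 2p and p = 189, q = 400.
The new curves are qd = 710 - p (demand) and qs = p + 211 (supply).
Equate the new curves: 710 - p = p + 211, giving 499 = 2p, p = 249.5, q = 460.5.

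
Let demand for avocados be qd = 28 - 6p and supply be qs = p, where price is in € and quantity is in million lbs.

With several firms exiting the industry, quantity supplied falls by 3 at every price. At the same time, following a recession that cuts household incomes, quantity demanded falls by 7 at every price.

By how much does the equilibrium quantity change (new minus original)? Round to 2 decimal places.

-3.57

Initially, 28 - 6p = p, so 28 = 7p and p = 4, q = 4.
After the shift, demand is qd = 21 - 6p and supply is qs = p - 3.
Setting them equal: 21 - 6p = p - 3 → 24 = 7p, so p = 24/7 ≈ 3.4286 and q = 3/7 ≈ 0.4286.
Δq = 0.4286 − 4 = -3.57.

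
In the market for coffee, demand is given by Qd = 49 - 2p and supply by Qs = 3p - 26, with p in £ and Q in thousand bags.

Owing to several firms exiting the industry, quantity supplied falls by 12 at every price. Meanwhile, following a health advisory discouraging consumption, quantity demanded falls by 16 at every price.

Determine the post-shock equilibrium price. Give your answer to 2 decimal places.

Original equilibrium: 49 - 2p = 3p - 26 gives 75 = 5p, so p = 15 and Q = 19.
The new curves are Qd = 33 - 2p (demand) and Qs = 3p - 38 (supply).
New equilibrium: 33 - 2p = 3p - 38 ⇒ 71 = 5p ⇒ p = 14.2, Q = 4.6.

14.20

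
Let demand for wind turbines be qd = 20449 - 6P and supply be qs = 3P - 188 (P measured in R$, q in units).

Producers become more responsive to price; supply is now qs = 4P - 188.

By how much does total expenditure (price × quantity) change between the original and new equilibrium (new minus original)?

Solve the original market: 20449 - 6P = 3P - 188, hence P = 2293 and q = 6691.
After the shift, demand is qd = 20449 - 6P and supply is qs = 4P - 188.
Setting them equal: 20449 - 6P = 4P - 188 → 20637 = 10P, so P = 2063.7 and q = 8066.8.
Expenditure moves from 2293×6691 = 15342463 to 2063.7×8066.8 = 16647455.16; change = +1304992.16.

+1304992.16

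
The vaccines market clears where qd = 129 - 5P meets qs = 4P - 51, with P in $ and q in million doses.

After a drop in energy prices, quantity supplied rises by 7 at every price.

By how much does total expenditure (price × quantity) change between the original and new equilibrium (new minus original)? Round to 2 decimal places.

Solve the original market: 129 - 5P = 4P - 51, hence P = 20 and q = 29.
The shock moves the curves to qd = 129 - 5P and qs = 4P - 44.
New equilibrium: 129 - 5P = 4P - 44 ⇒ 173 = 9P ⇒ P = 173/9 ≈ 19.2222, q = 296/9 ≈ 32.8889.
Expenditure moves from 20×29 = 580 to 19.2222×32.8889 = 632.1975; change = +52.20.

+52.20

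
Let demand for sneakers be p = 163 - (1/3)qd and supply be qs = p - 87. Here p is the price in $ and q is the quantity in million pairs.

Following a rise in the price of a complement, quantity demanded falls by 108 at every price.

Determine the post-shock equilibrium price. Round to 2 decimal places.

Original equilibrium: 489 - 3p = p - 87 gives 576 = 4p, so p = 144 and q = 57.
After the shift, demand is qd = 381 - 3p and supply is qs = p - 87.
Clearing the new market: 381 - 3p = p - 87, so p = 117 and q = 30.

117.00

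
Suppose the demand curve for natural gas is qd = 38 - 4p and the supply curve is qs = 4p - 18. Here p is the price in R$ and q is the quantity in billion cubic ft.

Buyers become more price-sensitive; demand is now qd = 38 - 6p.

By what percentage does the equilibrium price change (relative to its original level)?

Initially, 38 - 4p = 4p - 18, so 56 = 8p and p = 7, q = 10.
After the shift, demand is qd = 38 - 6p and supply is qs = 4p - 18.
Setting them equal: 38 - 6p = 4p - 18 → 56 = 10p, so p = 5.6 and q = 4.4.
%Δp = (5.6 − 7) / 7 × 100 = -20%.

-20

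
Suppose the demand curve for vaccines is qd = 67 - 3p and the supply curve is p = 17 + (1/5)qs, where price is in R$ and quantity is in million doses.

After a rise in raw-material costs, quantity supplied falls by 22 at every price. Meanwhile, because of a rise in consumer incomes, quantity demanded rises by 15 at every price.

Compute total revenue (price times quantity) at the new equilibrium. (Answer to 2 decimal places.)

Before the shock: 67 - 3p = 5p - 85 ⇒ 152 = 8p ⇒ p = 19, q = 10.
After the shift, demand is qd = 82 - 3p and supply is qs = 5p - 107.
Equate the new curves: 82 - 3p = 5p - 107, giving 189 = 8p, p = 23.625, q = 11.125.
New expenditure = 23.625 × 11.125 = 262.83.

262.83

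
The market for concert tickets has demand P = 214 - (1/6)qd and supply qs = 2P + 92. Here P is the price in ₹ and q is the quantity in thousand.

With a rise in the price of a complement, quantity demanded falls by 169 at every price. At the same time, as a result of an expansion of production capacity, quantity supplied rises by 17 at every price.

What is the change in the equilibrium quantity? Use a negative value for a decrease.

Solve the original market: 1284 - 6P = 2P + 92, hence P = 149 and q = 390.
With the change applied: demand qd = 1115 - 6P, supply qs = 2P + 109.
Setting them equal: 1115 - 6P = 2P + 109 → 1006 = 8P, so P = 125.75 and q = 360.5.
Δq = 360.5 − 390 = -29.5.

-29.5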